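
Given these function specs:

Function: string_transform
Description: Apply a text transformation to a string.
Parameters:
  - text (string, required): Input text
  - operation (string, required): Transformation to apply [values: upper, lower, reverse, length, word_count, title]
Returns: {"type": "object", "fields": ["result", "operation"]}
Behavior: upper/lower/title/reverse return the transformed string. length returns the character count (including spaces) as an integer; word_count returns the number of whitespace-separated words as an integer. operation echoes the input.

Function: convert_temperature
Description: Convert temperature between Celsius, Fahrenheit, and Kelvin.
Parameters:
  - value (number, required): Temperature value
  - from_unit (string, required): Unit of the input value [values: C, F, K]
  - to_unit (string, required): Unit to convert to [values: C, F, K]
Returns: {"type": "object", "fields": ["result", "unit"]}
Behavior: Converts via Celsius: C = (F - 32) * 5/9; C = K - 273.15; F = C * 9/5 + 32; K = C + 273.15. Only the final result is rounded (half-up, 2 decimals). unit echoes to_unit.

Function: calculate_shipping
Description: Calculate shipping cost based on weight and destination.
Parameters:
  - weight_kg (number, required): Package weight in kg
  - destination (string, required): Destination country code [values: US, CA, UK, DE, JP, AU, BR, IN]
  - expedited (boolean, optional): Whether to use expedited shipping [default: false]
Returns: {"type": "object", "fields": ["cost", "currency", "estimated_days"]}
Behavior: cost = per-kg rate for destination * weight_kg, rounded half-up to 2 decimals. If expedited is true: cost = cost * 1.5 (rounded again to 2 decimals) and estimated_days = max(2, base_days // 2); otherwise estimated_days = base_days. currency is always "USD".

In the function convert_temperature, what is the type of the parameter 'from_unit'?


The convert_temperature spec declares:
  - from_unit (string, required): Unit of the input value [values: C, F, K]
Type:
string


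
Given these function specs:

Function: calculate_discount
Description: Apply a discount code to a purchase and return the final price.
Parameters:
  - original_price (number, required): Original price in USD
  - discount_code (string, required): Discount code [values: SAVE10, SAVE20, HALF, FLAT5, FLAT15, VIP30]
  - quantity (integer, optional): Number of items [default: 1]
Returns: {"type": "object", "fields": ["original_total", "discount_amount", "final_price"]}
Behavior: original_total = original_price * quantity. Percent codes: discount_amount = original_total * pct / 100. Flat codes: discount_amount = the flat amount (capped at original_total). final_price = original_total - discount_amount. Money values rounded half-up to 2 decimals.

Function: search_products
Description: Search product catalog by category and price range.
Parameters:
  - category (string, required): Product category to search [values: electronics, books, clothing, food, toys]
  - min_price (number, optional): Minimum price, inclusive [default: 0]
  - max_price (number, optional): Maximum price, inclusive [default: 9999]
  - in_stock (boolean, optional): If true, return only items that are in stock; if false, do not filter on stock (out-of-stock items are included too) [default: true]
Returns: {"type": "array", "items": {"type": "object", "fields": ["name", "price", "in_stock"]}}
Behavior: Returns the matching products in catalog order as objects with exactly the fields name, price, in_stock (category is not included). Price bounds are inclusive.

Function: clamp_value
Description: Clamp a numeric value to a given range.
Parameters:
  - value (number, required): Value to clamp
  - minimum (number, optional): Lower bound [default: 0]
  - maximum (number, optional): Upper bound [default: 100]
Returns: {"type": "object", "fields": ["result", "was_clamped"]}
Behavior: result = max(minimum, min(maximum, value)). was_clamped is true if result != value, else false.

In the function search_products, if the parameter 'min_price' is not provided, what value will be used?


The search_products spec declares:
  - min_price (number, optional): Minimum price, inclusive [default: 0]
Default:
0


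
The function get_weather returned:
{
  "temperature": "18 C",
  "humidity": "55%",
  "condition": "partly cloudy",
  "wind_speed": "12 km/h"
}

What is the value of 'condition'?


partly cloudy


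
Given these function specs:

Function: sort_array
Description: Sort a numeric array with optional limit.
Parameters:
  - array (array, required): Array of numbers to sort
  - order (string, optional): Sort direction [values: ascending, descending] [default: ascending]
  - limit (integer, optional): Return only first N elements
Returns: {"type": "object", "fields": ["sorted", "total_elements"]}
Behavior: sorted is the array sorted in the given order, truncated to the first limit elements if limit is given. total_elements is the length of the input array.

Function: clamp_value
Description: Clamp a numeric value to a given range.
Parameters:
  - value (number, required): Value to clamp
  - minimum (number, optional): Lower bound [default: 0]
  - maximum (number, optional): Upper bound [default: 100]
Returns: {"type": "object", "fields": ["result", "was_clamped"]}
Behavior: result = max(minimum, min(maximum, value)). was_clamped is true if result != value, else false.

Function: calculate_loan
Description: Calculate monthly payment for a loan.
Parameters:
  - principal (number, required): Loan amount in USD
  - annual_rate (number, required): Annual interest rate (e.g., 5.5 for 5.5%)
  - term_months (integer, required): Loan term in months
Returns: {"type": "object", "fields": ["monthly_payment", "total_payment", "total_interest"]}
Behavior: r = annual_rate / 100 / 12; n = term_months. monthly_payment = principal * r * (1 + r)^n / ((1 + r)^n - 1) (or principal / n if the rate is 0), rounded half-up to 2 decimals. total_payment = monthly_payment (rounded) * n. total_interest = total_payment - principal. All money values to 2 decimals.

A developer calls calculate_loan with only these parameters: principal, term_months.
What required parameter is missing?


Required parameters: principal, annual_rate, term_months
Provided: principal, term_months
Missing: annual_rate
annual_rate


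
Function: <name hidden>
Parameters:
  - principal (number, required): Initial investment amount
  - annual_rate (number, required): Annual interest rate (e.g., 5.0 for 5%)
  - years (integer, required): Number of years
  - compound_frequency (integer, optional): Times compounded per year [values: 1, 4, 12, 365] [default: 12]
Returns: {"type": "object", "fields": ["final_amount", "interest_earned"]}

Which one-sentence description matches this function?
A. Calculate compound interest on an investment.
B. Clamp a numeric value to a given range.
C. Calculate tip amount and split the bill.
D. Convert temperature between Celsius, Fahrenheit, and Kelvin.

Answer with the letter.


Parameters principal, annual_rate, years, compound_frequency and return ["final_amount", "interest_earned"] fit: Calculate compound interest on an investment.
A


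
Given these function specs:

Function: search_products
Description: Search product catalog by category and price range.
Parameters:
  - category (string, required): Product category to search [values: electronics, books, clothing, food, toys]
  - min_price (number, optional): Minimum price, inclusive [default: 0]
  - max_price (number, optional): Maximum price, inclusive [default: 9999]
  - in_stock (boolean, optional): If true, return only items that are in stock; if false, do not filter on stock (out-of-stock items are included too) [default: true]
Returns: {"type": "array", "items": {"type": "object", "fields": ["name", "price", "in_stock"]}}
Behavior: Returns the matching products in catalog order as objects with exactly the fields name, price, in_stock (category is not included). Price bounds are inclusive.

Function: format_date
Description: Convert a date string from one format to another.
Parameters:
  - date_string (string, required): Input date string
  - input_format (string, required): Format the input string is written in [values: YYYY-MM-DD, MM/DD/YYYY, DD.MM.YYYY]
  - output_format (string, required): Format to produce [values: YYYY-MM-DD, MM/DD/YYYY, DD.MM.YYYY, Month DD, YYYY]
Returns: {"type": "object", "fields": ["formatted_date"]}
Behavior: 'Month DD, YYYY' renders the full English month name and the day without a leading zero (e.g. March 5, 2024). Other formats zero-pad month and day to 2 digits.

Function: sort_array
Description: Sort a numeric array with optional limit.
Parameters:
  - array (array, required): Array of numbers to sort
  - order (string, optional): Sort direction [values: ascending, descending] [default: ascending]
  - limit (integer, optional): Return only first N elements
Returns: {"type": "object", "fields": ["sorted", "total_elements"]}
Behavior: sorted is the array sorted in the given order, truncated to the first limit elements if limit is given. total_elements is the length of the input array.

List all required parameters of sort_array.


Parameters of sort_array and their required/optional flag:
  array: required
  order: optional
  limit: optional
array


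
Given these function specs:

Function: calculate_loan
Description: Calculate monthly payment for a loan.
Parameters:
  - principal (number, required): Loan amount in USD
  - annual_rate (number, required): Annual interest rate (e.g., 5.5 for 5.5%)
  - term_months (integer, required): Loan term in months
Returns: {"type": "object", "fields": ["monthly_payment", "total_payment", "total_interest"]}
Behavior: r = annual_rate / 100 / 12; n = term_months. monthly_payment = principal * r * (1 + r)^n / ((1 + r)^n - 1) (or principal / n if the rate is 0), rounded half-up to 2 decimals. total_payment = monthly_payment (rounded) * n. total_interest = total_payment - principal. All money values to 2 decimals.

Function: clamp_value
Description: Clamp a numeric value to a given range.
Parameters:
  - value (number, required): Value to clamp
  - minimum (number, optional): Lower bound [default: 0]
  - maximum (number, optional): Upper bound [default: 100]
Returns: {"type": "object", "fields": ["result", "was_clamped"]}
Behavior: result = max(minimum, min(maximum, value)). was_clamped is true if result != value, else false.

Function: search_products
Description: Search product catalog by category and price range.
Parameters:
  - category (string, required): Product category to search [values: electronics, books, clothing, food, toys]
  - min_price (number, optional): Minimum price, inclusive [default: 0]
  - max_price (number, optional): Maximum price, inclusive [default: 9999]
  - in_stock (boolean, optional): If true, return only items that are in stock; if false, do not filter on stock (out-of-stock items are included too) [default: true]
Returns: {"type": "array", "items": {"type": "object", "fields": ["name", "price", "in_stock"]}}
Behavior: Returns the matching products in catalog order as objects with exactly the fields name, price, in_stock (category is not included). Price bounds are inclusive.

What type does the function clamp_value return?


The clamp_value spec declares Returns: {"type": "object", "fields": ["result", "was_clamped"]}
Type:
object


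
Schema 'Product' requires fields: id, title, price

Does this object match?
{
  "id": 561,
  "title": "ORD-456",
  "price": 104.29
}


Checking required fields... All present.
Valid - all required fields present


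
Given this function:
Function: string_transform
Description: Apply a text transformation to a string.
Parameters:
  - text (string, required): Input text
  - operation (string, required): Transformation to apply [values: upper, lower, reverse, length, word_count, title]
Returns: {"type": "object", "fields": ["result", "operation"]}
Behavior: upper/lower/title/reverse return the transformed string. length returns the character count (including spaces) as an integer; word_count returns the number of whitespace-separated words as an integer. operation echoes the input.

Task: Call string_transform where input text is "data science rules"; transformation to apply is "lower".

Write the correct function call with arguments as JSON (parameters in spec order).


Mapping each described value to its parameter name:
  'Input text' -> text = "data science rules"
  'Transformation to apply' -> operation = "lower"
string_transform({"text": "data science rules", "operation": "lower"})


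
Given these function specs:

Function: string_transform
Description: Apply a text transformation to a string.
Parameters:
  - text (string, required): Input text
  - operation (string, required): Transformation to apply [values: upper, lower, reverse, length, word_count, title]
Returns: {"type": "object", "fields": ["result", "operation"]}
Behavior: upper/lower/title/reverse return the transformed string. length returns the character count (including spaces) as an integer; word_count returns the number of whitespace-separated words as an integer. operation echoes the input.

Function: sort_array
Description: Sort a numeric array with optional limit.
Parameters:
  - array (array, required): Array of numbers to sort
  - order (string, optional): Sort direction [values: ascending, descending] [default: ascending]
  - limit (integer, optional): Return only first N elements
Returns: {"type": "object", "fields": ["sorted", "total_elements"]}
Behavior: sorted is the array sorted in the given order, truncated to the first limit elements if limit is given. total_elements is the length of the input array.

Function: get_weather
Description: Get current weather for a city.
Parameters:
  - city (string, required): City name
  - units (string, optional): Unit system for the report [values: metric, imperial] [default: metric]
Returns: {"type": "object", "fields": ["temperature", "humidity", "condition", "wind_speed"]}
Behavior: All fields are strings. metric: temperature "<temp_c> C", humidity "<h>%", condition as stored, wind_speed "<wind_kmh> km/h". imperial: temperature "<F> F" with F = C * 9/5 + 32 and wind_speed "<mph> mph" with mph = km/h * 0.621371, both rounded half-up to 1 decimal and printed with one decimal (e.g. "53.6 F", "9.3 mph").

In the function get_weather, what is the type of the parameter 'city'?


The get_weather spec declares:
  - city (string, required): City name
Type:
string


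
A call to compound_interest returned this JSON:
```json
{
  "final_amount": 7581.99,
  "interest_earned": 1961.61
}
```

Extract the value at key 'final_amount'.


7581.99


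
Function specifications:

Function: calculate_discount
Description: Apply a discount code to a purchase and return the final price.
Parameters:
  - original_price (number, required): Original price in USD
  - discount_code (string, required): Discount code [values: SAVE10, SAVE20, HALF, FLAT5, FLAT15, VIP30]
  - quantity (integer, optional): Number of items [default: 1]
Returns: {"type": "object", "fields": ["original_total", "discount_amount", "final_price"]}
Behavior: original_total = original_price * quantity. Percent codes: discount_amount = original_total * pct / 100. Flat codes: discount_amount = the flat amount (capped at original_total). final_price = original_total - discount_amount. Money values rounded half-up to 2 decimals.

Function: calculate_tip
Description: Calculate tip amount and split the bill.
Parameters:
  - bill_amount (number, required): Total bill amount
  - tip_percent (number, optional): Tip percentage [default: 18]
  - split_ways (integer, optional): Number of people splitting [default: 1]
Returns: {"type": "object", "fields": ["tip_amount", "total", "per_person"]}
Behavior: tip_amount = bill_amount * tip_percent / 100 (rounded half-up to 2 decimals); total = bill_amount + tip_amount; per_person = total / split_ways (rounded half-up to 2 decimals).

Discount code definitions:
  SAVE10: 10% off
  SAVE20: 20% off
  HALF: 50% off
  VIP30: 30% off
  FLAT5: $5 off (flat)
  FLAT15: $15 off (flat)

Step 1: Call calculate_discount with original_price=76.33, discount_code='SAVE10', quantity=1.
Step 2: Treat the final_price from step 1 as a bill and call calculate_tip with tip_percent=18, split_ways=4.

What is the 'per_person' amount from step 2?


Step 1: calculate_discount(original_price=76.33, discount_code=SAVE10, quantity=1)
  original_total = 76.33 * 1 = 76.33
  SAVE10 = 10% off: discount_amount = 76.33 * 10/100 = 7.633 -> 7.63
  final_price = 76.33 - 7.63 = 68.70
  -> final_price = 68.70
Step 2: calculate_tip(bill_amount=68.7, tip_percent=18, split_ways=4)
  tip_amount = 68.7 * 18/100 = 12.366 -> 12.37
  total = 68.7 + 12.37 = 81.07
  per_person = 81.07 / 4 = 20.2675 -> 20.27
  -> per_person = 20.27
$20.27


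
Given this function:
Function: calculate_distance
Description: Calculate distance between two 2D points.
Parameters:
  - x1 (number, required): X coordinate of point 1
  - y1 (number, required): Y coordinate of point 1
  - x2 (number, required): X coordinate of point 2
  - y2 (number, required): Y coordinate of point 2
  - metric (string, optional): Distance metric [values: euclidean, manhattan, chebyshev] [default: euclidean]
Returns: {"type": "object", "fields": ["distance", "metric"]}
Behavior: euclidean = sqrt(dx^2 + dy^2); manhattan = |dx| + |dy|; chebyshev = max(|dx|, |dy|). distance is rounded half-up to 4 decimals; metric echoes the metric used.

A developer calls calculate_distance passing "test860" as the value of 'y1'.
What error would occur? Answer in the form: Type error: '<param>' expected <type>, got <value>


Spec: 'y1' is declared as number; "test860" is a string.
Type error: 'y1' expected number, got "test860"


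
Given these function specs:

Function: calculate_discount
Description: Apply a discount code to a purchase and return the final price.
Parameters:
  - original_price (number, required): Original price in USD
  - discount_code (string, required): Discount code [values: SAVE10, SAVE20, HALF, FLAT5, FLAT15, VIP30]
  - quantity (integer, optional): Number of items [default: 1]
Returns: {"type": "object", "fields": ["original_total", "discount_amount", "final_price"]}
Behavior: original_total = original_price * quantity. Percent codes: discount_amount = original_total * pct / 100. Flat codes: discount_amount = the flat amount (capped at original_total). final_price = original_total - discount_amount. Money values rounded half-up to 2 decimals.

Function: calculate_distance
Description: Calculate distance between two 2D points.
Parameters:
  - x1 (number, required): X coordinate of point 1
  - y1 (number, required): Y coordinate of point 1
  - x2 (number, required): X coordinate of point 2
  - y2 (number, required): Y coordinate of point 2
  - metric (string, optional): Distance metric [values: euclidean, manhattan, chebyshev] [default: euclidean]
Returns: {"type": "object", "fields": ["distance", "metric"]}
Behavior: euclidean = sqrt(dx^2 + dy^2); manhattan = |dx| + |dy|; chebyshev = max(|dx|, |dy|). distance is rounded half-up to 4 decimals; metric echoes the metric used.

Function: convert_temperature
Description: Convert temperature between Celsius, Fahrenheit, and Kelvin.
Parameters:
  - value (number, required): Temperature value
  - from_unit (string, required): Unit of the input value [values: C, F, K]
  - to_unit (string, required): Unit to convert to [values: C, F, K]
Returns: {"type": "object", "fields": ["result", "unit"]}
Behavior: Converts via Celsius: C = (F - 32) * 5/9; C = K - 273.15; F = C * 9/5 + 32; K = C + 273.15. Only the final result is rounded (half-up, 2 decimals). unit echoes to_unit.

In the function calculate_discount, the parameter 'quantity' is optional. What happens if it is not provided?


The calculate_discount spec declares:
  - quantity (integer, optional): Number of items [default: 1]
It defaults to 1


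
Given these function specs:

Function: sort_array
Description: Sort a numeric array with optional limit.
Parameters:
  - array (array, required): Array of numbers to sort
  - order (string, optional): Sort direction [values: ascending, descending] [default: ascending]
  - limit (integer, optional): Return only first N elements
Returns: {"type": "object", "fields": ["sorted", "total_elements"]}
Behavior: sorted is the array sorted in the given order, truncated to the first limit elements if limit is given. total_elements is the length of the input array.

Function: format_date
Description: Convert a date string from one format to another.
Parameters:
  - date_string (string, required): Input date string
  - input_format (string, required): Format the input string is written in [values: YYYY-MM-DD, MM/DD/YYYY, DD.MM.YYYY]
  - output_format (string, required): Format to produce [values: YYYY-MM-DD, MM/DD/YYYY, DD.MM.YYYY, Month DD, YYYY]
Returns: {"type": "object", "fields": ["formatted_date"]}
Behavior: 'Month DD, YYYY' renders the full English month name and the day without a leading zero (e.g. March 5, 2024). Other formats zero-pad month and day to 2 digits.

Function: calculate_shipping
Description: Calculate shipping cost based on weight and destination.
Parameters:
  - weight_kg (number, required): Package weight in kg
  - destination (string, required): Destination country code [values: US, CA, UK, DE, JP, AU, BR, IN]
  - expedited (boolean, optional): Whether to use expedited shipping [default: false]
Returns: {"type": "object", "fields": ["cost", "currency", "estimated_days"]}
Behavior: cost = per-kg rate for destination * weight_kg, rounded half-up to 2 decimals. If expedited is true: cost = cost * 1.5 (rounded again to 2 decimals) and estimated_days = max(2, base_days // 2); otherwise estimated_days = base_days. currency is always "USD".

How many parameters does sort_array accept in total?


Parameters of sort_array: array (required), order (optional), limit (optional)
Total:
3


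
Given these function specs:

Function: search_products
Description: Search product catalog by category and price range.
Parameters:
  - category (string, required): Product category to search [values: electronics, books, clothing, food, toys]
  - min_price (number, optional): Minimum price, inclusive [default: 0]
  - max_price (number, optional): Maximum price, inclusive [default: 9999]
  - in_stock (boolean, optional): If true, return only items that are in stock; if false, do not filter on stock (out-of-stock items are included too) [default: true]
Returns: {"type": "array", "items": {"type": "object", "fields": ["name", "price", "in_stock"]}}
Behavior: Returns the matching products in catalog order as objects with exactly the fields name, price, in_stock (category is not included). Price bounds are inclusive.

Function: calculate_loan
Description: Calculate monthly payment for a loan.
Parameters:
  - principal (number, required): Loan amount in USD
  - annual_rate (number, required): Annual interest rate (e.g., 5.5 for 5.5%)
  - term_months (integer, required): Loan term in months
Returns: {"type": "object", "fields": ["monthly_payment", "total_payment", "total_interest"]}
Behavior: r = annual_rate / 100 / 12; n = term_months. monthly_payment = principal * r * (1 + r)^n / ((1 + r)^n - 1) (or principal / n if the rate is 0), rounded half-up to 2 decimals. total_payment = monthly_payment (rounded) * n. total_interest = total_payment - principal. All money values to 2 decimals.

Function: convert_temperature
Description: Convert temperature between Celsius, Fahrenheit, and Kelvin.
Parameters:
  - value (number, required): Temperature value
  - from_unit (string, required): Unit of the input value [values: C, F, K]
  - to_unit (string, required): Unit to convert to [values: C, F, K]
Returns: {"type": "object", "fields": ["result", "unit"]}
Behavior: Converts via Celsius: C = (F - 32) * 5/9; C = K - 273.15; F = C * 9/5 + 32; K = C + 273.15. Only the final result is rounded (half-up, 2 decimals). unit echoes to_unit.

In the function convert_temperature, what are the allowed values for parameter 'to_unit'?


The convert_temperature spec declares:
  - to_unit (string, required): Unit to convert to [values: C, F, K]
Allowed values:
C, F, K


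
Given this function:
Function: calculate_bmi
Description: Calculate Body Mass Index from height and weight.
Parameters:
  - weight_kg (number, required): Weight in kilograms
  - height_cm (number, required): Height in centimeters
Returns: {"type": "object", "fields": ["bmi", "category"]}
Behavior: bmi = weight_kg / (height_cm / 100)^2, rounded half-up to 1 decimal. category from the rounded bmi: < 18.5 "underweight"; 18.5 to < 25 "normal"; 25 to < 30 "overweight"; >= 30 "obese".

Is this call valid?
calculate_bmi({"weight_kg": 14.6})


Checking required parameters...
Missing required parameter: height_cm
Invalid - missing required parameter 'height_cm'


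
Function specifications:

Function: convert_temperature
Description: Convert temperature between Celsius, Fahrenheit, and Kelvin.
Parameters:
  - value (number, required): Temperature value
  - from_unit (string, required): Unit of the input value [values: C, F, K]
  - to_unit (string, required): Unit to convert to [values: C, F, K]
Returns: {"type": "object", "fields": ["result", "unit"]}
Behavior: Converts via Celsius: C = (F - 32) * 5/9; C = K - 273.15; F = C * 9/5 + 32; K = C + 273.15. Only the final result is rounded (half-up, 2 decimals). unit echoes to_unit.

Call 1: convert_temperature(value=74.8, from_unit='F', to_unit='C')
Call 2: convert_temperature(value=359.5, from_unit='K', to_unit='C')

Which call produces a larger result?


Call 1:
  To C: (74.8 - 32) * 5/9 = 23.777778
  Target is C: 23.777778
  Round to 2 decimals: 23.78
  -> 23.78 C
Call 2:
  To C: 359.5 - 273.15 = 86.35
  Target is C: 86.35
  Round to 2 decimals: 86.35
  -> 86.35 C
Call 2 (86.35 C)


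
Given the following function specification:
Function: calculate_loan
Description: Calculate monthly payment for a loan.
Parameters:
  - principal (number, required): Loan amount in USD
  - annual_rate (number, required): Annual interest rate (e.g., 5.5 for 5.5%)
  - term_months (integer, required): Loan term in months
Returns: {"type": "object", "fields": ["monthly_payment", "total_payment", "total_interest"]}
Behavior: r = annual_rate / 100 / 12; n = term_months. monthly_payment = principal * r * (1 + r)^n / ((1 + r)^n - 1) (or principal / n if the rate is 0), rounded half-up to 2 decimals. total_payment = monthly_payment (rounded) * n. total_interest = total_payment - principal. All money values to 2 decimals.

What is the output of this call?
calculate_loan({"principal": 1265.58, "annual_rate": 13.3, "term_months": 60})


r = 13.3 / 100 / 12 = 0.011083333333 (keep full precision)
(1 + r)^60 = 1.93739018
monthly_payment = 1265.58 * 0.011083333333 * 1.93739018 / (1.93739018 - 1) = 28.990566 -> 28.99
total_payment = 28.99 * 60 = 1739.40
total_interest = 1739.40 - 1265.58 = 473.82
Output:
{"monthly_payment": 28.99, "total_payment": 1739.4, "total_interest": 473.82}


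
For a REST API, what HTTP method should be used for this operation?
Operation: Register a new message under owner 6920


GET = read, POST = create, PUT = update/replace, DELETE = remove
This operation is a create.
POST


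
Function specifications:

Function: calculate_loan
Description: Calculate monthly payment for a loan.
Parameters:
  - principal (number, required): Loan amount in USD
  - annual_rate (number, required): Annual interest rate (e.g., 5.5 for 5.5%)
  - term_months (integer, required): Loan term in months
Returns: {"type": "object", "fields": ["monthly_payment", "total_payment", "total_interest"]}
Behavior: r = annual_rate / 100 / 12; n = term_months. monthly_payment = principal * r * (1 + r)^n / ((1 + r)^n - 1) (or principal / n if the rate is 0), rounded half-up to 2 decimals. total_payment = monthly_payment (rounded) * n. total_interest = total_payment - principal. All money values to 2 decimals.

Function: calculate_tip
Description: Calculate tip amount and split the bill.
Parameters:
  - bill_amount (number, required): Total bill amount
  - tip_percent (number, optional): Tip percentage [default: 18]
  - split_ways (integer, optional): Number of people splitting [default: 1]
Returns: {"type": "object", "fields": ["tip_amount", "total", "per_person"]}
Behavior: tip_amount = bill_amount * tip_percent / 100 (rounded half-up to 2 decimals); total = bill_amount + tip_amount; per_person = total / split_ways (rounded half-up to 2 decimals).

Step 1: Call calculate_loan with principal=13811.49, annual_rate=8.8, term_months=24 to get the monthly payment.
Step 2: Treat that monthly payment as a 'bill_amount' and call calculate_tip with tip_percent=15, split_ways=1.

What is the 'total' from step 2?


Step 1: calculate_loan(principal=13811.49, annual_rate=8.8, term_months=24)
  r = 8.8 / 100 / 12 = 0.007333333333 (keep full precision)
  (1 + r)^24 = 1.19167253
  monthly_payment = 13811.49 * 0.007333333333 * 1.19167253 / (1.19167253 - 1) = 629.707723 -> 629.71
  total_payment = 629.71 * 24 = 15113.04
  total_interest = 15113.04 - 13811.49 = 1301.55
  -> monthly_payment = 629.71
Step 2: calculate_tip(bill_amount=629.71, tip_percent=15, split_ways=1)
  tip_amount = 629.71 * 15/100 = 94.4565 -> 94.46
  total = 629.71 + 94.46 = 724.17
  per_person = 724.17 / 1 = 724.17 -> 724.17
  -> total = 724.17
$724.17


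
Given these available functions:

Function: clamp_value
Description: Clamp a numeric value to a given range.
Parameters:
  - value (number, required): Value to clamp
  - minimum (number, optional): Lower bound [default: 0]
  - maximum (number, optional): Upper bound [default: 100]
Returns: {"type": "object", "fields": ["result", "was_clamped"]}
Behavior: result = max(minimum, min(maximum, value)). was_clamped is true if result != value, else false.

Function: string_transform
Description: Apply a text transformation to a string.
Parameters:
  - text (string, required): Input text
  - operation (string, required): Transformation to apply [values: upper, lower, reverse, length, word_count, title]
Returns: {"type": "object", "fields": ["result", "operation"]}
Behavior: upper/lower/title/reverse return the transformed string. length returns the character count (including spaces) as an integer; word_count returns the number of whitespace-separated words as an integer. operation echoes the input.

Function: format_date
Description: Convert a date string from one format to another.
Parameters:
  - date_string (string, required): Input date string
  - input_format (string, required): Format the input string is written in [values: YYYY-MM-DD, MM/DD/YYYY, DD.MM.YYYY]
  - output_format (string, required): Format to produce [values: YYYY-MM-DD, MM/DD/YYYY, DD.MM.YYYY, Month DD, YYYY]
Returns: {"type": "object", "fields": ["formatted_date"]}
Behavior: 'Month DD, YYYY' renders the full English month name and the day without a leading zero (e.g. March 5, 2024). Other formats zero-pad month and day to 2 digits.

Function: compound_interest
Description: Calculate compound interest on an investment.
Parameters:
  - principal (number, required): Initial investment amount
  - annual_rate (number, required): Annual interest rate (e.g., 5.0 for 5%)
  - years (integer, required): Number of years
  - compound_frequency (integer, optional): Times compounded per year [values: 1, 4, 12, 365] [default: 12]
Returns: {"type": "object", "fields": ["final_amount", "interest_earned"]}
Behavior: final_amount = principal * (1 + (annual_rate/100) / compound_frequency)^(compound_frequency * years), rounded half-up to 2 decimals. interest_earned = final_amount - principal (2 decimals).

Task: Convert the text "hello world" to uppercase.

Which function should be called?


The task needs a function whose description is: Apply a text transformation to a string.
string_transform


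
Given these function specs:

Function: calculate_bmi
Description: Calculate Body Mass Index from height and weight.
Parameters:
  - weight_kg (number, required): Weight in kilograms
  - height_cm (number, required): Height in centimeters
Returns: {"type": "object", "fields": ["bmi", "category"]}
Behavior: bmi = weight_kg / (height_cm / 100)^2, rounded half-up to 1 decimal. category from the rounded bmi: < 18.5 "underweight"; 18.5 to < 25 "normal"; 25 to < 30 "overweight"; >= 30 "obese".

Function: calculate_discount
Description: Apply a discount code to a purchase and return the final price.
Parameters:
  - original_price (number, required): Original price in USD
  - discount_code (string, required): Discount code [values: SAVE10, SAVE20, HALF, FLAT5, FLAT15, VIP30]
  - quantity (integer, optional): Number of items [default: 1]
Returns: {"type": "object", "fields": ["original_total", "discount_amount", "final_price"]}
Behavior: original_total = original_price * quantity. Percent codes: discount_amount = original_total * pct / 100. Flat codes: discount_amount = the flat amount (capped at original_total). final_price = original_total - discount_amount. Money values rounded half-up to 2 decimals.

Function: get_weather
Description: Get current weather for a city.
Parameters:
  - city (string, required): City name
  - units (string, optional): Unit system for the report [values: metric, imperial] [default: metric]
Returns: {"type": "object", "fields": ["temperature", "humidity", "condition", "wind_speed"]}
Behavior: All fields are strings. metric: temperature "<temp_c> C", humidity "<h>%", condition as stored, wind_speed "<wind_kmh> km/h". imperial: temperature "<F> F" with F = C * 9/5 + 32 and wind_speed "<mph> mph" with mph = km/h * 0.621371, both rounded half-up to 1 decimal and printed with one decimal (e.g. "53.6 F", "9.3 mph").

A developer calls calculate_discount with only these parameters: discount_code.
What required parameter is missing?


Required parameters: original_price, discount_code
Provided: discount_code
Missing: original_price
original_price


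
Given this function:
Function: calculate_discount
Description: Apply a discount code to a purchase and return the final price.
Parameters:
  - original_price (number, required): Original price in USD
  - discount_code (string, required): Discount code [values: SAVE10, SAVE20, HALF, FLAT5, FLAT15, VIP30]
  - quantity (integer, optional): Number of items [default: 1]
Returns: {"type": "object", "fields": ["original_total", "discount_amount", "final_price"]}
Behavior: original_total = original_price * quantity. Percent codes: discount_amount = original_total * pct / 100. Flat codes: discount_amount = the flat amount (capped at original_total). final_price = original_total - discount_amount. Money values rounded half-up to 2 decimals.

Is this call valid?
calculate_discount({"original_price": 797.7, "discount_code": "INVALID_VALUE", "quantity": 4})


Checking parameter values...
Parameter 'discount_code' has value 'INVALID_VALUE' not in allowed: SAVE10, SAVE20, HALF, FLAT5, FLAT15, VIP30
Invalid - 'discount_code' must be one of SAVE10, SAVE20, HALF, FLAT5, FLAT15, VIP30


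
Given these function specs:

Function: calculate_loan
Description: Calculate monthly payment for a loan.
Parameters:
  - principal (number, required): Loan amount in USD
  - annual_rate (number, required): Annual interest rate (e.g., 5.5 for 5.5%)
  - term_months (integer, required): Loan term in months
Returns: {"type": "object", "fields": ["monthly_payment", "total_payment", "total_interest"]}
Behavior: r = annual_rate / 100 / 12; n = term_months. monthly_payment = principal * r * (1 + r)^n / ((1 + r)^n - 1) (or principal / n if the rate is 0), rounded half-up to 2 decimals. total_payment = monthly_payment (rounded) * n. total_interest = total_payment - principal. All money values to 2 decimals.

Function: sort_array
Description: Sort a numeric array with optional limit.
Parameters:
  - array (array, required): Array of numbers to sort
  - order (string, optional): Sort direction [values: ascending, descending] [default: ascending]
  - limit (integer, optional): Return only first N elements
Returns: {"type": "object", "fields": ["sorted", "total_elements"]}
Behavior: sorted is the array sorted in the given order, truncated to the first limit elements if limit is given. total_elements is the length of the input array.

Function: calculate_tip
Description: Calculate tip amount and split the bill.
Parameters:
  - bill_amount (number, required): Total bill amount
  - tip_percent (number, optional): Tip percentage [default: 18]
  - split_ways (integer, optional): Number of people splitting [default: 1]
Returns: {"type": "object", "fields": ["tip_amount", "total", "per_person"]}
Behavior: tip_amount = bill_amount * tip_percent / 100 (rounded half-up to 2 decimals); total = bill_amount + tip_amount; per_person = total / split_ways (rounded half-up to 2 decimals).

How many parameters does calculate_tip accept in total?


Parameters of calculate_tip: bill_amount (required), tip_percent (optional), split_ways (optional)
Total:
3


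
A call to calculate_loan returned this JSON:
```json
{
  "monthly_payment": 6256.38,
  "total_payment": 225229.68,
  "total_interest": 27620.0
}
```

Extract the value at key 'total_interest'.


27620.0


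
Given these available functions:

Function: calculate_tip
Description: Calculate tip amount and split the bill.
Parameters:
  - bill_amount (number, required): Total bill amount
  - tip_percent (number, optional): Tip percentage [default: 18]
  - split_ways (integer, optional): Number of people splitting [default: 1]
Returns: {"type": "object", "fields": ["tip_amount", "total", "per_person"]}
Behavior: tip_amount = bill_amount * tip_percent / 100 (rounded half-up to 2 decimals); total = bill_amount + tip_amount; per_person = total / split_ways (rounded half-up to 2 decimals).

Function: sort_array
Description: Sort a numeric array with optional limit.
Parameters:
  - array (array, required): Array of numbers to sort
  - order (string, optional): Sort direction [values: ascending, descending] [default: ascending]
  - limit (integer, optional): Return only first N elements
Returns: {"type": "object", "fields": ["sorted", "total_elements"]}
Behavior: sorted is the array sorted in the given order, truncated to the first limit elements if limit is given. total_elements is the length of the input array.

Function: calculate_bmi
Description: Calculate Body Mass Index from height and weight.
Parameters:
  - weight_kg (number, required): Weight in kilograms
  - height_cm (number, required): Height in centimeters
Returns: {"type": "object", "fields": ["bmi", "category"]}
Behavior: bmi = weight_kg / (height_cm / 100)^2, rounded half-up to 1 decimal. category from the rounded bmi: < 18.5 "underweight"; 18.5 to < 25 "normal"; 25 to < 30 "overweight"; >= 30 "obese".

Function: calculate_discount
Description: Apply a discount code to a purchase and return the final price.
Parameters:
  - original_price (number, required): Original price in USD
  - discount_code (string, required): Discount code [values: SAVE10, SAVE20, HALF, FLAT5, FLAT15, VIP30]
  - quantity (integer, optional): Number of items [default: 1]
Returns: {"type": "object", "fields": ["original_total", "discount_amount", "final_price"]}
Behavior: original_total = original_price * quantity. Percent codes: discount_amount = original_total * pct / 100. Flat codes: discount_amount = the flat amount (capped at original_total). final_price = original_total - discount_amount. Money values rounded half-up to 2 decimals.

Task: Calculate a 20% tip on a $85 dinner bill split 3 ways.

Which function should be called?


The task needs a function whose description is: Calculate tip amount and split the bill.
calculate_tip


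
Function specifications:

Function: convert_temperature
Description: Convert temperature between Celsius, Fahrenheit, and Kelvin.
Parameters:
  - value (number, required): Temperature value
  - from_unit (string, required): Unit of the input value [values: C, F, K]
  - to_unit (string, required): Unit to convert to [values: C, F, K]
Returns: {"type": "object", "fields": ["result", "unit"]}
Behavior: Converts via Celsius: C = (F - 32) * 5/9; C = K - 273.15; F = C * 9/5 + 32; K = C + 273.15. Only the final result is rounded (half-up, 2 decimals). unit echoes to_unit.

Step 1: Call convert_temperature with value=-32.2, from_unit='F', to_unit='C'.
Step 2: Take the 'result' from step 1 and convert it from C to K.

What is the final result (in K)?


Step 1: convert_temperature(value=-32.2, from_unit=F, to_unit=C)
  To C: (-32.2 - 32) * 5/9 = -35.666667
  Target is C: -35.666667
  Round to 2 decimals: -35.67
  -> result = -35.67 C
Step 2: convert_temperature(value=-35.67, from_unit=C, to_unit=K)
  Input already in C: -35.67
  To K: -35.67 + 273.15 = 237.48
  Round to 2 decimals: 237.48
  -> result = 237.48 K
237.48 K
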